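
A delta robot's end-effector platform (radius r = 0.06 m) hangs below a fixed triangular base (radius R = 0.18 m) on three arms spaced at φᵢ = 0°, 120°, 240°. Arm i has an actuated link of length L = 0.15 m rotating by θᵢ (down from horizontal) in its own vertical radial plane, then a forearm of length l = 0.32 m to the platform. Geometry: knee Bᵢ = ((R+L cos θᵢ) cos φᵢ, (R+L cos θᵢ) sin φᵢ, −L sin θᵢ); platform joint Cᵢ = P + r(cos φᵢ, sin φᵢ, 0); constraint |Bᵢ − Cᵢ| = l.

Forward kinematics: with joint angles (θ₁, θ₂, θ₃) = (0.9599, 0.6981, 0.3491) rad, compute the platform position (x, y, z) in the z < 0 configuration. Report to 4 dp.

(-0.0584, -0.0369, -0.2992)

φ1=0.0°: virtual centre (0.2060, 0.0000, -0.1229), radius l
S2 = (0.2349·cos120.0°, 0.2349·sin120.0°, -0.0964) = (-0.1175, 0.2034, -0.0964)
S3 = (0.2610·cos240.0°, 0.2610·sin240.0°, -0.0513) = (-0.1305, -0.2260, -0.0513)
subtract pairs → two planes through P
linear system: -0.6470x+0.4069y = 0.0069−0.0529z; -0.6730x+-0.4520y = 0.0132−0.1431z
det = 0.5663;  x = -0.0150+0.1451z,  y = -0.0068+0.1006z
sphere 1 gives Az²+Bz+C=0 with A=1.0312, B=0.1802, C=-0.0384;  B²−4AC=0.1909;  roots -0.2992, 0.1244;  negative root z = -0.2992
x = -0.0584, y = -0.0369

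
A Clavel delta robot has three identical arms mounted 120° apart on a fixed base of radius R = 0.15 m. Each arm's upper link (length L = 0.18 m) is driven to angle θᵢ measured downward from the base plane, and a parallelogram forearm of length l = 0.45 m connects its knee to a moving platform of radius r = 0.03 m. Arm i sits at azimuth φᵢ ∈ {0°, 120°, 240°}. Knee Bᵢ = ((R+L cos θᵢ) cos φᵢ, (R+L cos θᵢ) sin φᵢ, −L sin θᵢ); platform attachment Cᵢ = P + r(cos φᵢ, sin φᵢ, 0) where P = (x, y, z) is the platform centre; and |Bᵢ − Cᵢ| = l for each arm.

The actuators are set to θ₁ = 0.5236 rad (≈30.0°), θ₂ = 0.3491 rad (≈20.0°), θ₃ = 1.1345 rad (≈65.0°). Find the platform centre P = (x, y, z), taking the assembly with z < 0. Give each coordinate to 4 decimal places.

φ1=0.0°: virtual centre (0.2759, 0.0000, -0.0900), radius l
φ2=120.0°: virtual centre (-0.1446, 0.2504, -0.0616), radius l
S3 = (0.1961·cos240.0°, 0.1961·sin240.0°, -0.1631) = (-0.0980, -0.1698, -0.1631)
subtract pairs → two planes through P
linear system: -0.8409x+0.5008y = 0.0032−0.0569z; -0.7478x+-0.3396y = -0.0192−-0.1463z
det = 0.6601;  x = 0.0129+-0.0817z,  y = 0.0280+-0.2508z
into |P−S₁|² = l²: 1.0696z² + 0.2089z + -0.1245 = 0;  Δ = 0.5761;  z = -0.4525 or 0.2571 → z<0 root = -0.4525
x = 0.0499, y = 0.1415

(0.0499, 0.1415, -0.4525)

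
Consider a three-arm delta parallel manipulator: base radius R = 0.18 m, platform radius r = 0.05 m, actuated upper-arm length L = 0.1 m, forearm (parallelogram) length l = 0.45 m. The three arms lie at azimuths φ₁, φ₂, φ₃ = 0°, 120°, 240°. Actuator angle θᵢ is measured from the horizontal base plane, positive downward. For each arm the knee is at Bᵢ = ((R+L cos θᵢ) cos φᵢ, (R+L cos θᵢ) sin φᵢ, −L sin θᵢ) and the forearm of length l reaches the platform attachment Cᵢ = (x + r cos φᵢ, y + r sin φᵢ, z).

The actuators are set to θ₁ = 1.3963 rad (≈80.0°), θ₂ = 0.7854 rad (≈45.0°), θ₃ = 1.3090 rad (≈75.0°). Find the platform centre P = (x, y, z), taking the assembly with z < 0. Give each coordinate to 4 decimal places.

(-0.0437, 0.0578, -0.5018)

S1 = (0.1474·cos0.0°, 0.1474·sin0.0°, -0.0985) = (0.1474, 0.0000, -0.0985)
φ2=120.0°: virtual centre (-0.1004, 0.1738, -0.0707), radius l
S3 = (0.1559·cos240.0°, 0.1559·sin240.0°, -0.0966) = (-0.0779, -0.1350, -0.0966)
eliminate P² terms by subtracting sphere 1 from 2 and 3
linear system: -0.4954x+0.3476y = 0.0139−0.0555z; -0.4506x+-0.2700y = 0.0022−0.0038z
det = 0.2904;  x = -0.0155+0.0562z,  y = 0.0177+-0.0797z
into |P−S₁|² = l²: 1.0095z² + 0.1758z + -0.1659 = 0;  Δ = 0.7010;  z = -0.5018 or 0.3276 → z<0 root = -0.5018
x = -0.0437, y = 0.0578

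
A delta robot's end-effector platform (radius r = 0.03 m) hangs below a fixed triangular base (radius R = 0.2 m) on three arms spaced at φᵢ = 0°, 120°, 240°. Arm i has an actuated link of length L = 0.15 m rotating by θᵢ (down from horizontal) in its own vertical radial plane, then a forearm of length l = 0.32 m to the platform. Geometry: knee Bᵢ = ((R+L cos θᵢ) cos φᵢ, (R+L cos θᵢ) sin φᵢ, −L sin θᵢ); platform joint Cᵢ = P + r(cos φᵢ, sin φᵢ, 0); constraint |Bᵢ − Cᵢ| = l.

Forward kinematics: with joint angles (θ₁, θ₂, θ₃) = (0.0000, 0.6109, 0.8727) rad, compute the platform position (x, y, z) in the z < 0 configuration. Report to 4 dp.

(0.0541, 0.0213, -0.1767)

φ1=0.0°: virtual centre (0.3200, 0.0000, 0.0000), radius l
arm 2 at φ=120.0°: e+L cos θ2 = 0.2929;  centre 2 = (-0.1464, 0.2536, -0.0860)
φ3=240.0°: virtual centre (-0.1332, -0.2307, -0.1149), radius l
|centre ₂|²−|centre ₁|² = -0.0092;  |centre ₃|²−|centre ₁|² = -0.0182
plane₁₂: -0.9329x+0.5073y+-0.1721z = -0.0092
det = 0.8903;  x = 0.0152+-0.2201z,  y = 0.0097+-0.0656z
sphere 1 gives Az²+Bz+C=0 with A=1.0528, B=0.1329, C=-0.0094;  B²−4AC=0.0572;  roots -0.1767, 0.0504;  negative root z = -0.1767
x = 0.0541, y = 0.0213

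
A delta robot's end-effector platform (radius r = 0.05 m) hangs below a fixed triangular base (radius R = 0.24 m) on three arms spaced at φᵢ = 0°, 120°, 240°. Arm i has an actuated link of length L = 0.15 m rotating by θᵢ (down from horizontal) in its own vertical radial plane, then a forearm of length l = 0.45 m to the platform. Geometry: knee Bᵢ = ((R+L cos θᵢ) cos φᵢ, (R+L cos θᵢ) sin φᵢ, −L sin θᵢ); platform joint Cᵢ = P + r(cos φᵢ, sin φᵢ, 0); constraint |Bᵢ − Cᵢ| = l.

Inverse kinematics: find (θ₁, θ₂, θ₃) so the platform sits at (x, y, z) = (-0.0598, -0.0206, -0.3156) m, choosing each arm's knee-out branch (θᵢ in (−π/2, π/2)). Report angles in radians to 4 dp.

φ1=0.0° → target in arm frame (-0.0598, -0.0206)
  A cos θ + B sin θ = C:  0.2498·cos θ + -0.3156·sin θ = 0.0586
  √(A²+B²)=0.4025;  θ1 = -0.9013+1.4248 ≈ 0.5235
φ2=120.0° → target in arm frame (0.0121, 0.0621)
  A=0.1779, B=-0.3156, C=(l²−L²−A²−y'²−z²)/(2L)=0.1496
  γ=atan2(-0.3156,0.1779)=-1.0574;  ψ=arccos(0.4129)=1.1452;  θ2=γ+ψ≈0.0878
arm 3 (φ=240.0°): x'=0.0477, y'=-0.0415
  A cos θ + B sin θ = C:  0.1423·cos θ + -0.3156·sin θ = 0.1948
  γ=atan2(-0.3156,0.1423)=-1.1473;  ψ=arccos(0.5627)=0.9732;  θ3=γ+ψ≈-0.1741

θ₁ = 0.5235, θ₂ = 0.0878, θ₃ = -0.1741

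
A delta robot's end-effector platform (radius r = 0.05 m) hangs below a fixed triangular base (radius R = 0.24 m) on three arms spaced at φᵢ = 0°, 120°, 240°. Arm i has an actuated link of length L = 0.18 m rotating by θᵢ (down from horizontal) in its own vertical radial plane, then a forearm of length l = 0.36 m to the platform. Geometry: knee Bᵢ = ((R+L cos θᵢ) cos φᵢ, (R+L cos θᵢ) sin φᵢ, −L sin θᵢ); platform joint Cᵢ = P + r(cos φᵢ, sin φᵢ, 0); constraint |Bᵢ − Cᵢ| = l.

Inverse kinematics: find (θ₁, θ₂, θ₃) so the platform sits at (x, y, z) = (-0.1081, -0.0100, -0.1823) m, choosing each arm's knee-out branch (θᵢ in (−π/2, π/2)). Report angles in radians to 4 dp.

θ₁ = 1.2220, θ₂ = 0.2614, θ₃ = 0.0875

arm 1 (φ=0.0°): x'=-0.1081, y'=-0.0100
  A=0.2981, B=-0.1823, C=(l²−L²−A²−y'²−z²)/(2L)=-0.0694
  θ1 = atan2(B,A) + arccos(C/0.3494) = 1.2220
arm 2 (φ=120.0°): x'=0.0454, y'=0.0986
  A=0.1446, B=-0.1823, C=(l²−L²−A²−y'²−z²)/(2L)=0.0926
  γ=atan2(-0.1823,0.1446)=-0.9002;  ψ=arccos(0.3979)=1.1616;  θ2=γ+ψ≈0.2614
arm 3 (φ=240.0°): x'=0.0627, y'=-0.0886
  A cos θ + B sin θ = C:  0.1273·cos θ + -0.1823·sin θ = 0.1109
  θ3 = atan2(B,A) + arccos(C/0.2223) = 0.0875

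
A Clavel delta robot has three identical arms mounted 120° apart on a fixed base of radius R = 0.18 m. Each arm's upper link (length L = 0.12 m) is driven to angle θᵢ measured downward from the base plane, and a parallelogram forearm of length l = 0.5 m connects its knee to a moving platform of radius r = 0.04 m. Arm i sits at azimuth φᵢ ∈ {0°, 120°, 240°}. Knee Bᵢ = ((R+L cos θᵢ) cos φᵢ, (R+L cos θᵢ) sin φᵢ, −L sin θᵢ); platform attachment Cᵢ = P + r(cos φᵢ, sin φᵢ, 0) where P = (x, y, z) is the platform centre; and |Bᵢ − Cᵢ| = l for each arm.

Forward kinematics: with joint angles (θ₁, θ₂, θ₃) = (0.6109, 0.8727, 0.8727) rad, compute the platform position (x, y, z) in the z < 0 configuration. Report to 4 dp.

O1 = (0.2383·cos0.0°, 0.2383·sin0.0°, -0.0688) = (0.2383, 0.0000, -0.0688)
φ2=120.0°: virtual centre (-0.1086, 0.1880, -0.0919), radius l
O3 = (0.2171·cos240.0°, 0.2171·sin240.0°, -0.0919) = (-0.1086, -0.1880, -0.0919)
subtract pairs → two planes through P
linear system: -0.6937x+0.3761y = -0.0059−-0.0462z; -0.6937x+-0.3761y = -0.0059−-0.0462z
Cramer: x(z) = 0.0085-0.0666z;  y(z) = 0.0000+0.0000z
into |P−O₁|² = l²: 1.0044z² + 0.1683z + -0.1925 = 0;  Δ = 0.8016;  z = -0.5295 or 0.3619 → z<0 root = -0.5295
x = 0.0438, y = 0.0000

(0.0438, 0.0000, -0.5295)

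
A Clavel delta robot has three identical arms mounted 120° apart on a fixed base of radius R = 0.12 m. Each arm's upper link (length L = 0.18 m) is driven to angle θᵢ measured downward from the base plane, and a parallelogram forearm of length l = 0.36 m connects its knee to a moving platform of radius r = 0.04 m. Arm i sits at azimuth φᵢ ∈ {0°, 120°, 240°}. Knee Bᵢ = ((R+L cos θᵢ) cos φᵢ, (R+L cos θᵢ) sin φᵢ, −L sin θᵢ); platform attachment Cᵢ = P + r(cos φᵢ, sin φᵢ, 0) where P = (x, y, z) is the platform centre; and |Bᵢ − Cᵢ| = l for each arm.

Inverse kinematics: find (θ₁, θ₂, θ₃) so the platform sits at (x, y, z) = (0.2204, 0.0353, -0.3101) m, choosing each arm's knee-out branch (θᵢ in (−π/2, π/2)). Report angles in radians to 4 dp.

rotate P by −φ1: (0.2204, 0.0353, -0.3101)
  A cos θ + B sin θ = C:  -0.1404·cos θ + -0.3101·sin θ = -0.0553
  √(A²+B²)=0.3404;  θ1 = -1.9959+1.7341 ≈ -0.2619
arm 2 (φ=120.0°): x'=-0.0796, y'=-0.2085
  A=0.1596, B=-0.3101, C=(l²−L²−A²−y'²−z²)/(2L)=-0.1887
  √(A²+B²)=0.3488;  θ2 = -1.0954+2.1424 ≈ 1.0470
rotate P by −φ3: (-0.1408, 0.1732, -0.3101)
  e−x'=0.2208;  (l²−L²−(e−x')²−y'²−z²)/2L = -0.2159
  √(A²+B²)=0.3807;  θ3 = -0.9521+2.1737 ≈ 1.2216

θ₁ = -0.2619, θ₂ = 1.0470, θ₃ = 1.2216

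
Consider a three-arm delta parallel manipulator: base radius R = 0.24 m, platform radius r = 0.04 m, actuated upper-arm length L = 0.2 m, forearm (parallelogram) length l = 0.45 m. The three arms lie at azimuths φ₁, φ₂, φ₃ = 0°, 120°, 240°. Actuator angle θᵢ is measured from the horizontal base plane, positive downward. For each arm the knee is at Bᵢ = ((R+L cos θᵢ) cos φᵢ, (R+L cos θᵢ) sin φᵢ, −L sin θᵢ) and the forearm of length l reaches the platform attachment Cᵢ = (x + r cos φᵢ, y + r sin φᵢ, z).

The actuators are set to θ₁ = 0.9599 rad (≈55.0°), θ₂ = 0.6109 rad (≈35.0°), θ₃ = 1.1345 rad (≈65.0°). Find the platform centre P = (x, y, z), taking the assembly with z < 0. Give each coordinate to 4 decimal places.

(-0.0134, 0.0819, -0.4607)

φ1=0.0°: virtual centre (0.3147, 0.0000, -0.1638), radius l
arm 2 at φ=120.0°: ρ2 = 0.3638;  S2 = (-0.1819, 0.3151, -0.1147)
φ3=240.0°: virtual centre (-0.1423, -0.2464, -0.1813), radius l
|S₂|²−|S₁|² = 0.0196;  |S₃|²−|S₁|² = -0.0121
plane₁₂: -0.9933x+0.6302y+0.0982z = 0.0196
Cramer: x(z) = -0.0019+0.0248z;  y(z) = 0.0281-0.1168z
sphere 1 gives Az²+Bz+C=0 with A=1.0142, B=0.3054, C=-0.0746;  B²−4AC=0.3959;  roots -0.4607, 0.1596;  negative root z = -0.4607
x = -0.0134, y = 0.0819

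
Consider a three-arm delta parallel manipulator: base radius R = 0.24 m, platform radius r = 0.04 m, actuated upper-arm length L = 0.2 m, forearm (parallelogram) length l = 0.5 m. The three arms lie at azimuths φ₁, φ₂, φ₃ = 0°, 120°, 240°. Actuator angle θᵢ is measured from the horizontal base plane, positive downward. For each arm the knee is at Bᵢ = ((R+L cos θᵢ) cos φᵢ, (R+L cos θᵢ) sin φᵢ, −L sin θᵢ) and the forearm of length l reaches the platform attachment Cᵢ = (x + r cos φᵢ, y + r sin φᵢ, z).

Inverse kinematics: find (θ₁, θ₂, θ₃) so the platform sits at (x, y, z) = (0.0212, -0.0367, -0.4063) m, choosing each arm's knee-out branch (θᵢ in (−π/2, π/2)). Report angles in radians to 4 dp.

rotate P by −φ1: (0.0212, -0.0367, -0.4063)
  e−x'=0.1788;  (l²−L²−(e−x')²−y'²−z²)/2L = 0.0290
  γ=atan2(-0.4063,0.1788)=-1.1562;  ψ=arccos(0.0654)=1.5054;  θ1=γ+ψ≈0.3492
φ2=120.0° → target in arm frame (-0.0424, 0.0000)
  A=0.2424, B=-0.4063, C=(l²−L²−A²−y'²−z²)/(2L)=-0.0346
  γ=atan2(-0.4063,0.2424)=-1.0329;  ψ=arccos(-0.0731)=1.6439;  θ2=γ+ψ≈0.6110
rotate P by −φ3: (0.0212, 0.0367, -0.4063)
  e−x'=0.1788;  (l²−L²−(e−x')²−y'²−z²)/2L = 0.0290
  γ=atan2(-0.4063,0.1788)=-1.1562;  ψ=arccos(0.0653)=1.5054;  θ3=γ+ψ≈0.3492

θ₁ = 0.3492, θ₂ = 0.6110, θ₃ = 0.3492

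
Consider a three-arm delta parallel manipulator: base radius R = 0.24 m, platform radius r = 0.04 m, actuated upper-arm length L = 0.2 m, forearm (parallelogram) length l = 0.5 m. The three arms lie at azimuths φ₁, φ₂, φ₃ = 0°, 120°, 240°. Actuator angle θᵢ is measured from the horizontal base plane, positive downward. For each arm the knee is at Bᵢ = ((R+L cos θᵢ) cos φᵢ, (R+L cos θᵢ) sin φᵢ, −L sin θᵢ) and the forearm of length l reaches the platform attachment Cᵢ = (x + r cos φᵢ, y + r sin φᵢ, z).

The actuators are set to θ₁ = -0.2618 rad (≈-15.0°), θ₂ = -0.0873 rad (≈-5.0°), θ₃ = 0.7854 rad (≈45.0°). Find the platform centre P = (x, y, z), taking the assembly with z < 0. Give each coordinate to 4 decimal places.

(0.0754, 0.1009, -0.3208)

S1 = (0.3932·cos0.0°, 0.3932·sin0.0°, 0.0518) = (0.3932, 0.0000, 0.0518)
S2 = (0.3992·cos120.0°, 0.3992·sin120.0°, 0.0174) = (-0.1996, 0.3458, 0.0174)
arm 3 at φ=240.0°: ρ3 = 0.3414;  S3 = (-0.1707, -0.2957, -0.1414)
eliminate P² terms by subtracting sphere 1 from 2 and 3
[-1.1856 0.6915 -0.0687]·P = 0.0024;  [-1.1278 -0.5914 -0.3864]·P = -0.0207
Cramer: x(z) = 0.0087-0.2078z;  y(z) = 0.0184-0.2570z
quadratic in z: (1.1093)z²+(0.0468)z+(-0.0992)=0, √Δ=0.6649 → z ∈ {-0.3208, 0.2786}; z = -0.3208 (taking z<0)
x = 0.0754, y = 0.1009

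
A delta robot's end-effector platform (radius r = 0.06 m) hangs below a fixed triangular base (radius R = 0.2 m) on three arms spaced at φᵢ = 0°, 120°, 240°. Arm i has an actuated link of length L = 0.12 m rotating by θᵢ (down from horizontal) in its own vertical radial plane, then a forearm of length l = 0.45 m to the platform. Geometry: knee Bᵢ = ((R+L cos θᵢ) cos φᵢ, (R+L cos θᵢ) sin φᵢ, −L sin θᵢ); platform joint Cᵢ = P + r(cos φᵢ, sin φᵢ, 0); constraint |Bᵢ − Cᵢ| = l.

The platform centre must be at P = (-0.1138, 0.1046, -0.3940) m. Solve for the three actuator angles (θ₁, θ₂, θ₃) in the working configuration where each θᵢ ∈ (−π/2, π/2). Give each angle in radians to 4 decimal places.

θ₁ = 0.9596, θ₂ = -0.3492, θ₃ = 0.6106

arm 1 (φ=0.0°): x'=-0.1138, y'=0.1046
  A cos θ + B sin θ = C:  0.2538·cos θ + -0.3940·sin θ = -0.1770
  √(A²+B²)=0.4687;  θ1 = -0.9985+1.9582 ≈ 0.9596
φ2=120.0° → target in arm frame (0.1475, 0.0463)
  e−x'=-0.0075;  (l²−L²−(e−x')²−y'²−z²)/2L = 0.1278
  θ2 = atan2(B,A) + arccos(C/0.3941) = -0.3492
φ3=240.0° → target in arm frame (-0.0337, -0.1509)
  A=0.1737, B=-0.3940, C=(l²−L²−A²−y'²−z²)/(2L)=-0.0836
  √(A²+B²)=0.4306;  θ3 = -1.1556+1.7662 ≈ 0.6106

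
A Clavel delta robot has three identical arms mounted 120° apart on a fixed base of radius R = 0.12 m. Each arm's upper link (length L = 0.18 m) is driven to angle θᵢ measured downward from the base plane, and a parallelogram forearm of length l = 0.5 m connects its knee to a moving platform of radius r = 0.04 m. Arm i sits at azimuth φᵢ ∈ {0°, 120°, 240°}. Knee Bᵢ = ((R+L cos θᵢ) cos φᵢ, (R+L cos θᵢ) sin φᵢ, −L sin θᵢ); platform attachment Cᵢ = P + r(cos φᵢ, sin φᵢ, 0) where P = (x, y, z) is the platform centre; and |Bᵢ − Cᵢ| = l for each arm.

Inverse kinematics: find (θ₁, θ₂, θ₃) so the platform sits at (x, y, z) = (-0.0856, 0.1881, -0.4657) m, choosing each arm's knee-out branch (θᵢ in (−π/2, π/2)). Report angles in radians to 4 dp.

φ1=0.0° → target in arm frame (-0.0856, 0.1881)
  A cos θ + B sin θ = C:  0.1656·cos θ + -0.4657·sin θ = -0.1724
  γ=atan2(-0.4657,0.1656)=-1.2291;  ψ=arccos(-0.3489)=1.9272;  θ1=γ+ψ≈0.6980
φ2=120.0° → target in arm frame (0.2057, -0.0199)
  e−x'=-0.1257;  (l²−L²−(e−x')²−y'²−z²)/2L = -0.0430
  γ=atan2(-0.4657,-0.1257)=-1.8344;  ψ=arccos(-0.0891)=1.6600;  θ2=γ+ψ≈-0.1744
arm 3 (φ=240.0°): x'=-0.1201, y'=-0.1682
  A cos θ + B sin θ = C:  0.2001·cos θ + -0.4657·sin θ = -0.1878
  √(A²+B²)=0.5069;  θ3 = -1.1650+1.9503 ≈ 0.7853

θ₁ = 0.6980, θ₂ = -0.1744, θ₃ = 0.7853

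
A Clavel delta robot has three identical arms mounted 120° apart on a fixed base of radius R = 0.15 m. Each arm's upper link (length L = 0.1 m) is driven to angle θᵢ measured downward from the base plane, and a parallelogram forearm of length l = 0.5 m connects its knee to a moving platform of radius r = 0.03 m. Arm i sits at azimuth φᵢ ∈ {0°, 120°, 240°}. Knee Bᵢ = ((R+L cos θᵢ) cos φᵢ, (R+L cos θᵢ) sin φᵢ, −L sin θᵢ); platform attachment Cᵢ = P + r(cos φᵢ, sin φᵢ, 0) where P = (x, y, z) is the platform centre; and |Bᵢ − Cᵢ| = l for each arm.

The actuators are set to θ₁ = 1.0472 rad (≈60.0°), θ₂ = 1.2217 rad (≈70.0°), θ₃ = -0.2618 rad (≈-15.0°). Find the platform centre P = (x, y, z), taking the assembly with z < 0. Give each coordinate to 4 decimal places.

φ1=0.0°: virtual centre (0.1700, 0.0000, -0.0866), radius l
O2 = (0.1542·cos120.0°, 0.1542·sin120.0°, -0.0940) = (-0.0771, 0.1335, -0.0940)
O3 = (0.2166·cos240.0°, 0.2166·sin240.0°, 0.0259) = (-0.1083, -0.1876, 0.0259)
eliminate P² terms by subtracting sphere 1 from 2 and 3
[-0.4942 0.2671 -0.0147]·P = -0.0038;  [-0.5566 -0.3751 0.2250]·P = 0.0112
det = 0.3341;  x = -0.0047+0.1633z,  y = -0.0229+0.3574z
into |P−O₁|² = l²: 1.1544z² + 0.0998z + -0.2115 = 0;  Δ = 0.9864;  z = -0.4734 or 0.3869 → z<0 root = -0.4734
x = -0.0820, y = -0.1920

(-0.0820, -0.1920, -0.4734)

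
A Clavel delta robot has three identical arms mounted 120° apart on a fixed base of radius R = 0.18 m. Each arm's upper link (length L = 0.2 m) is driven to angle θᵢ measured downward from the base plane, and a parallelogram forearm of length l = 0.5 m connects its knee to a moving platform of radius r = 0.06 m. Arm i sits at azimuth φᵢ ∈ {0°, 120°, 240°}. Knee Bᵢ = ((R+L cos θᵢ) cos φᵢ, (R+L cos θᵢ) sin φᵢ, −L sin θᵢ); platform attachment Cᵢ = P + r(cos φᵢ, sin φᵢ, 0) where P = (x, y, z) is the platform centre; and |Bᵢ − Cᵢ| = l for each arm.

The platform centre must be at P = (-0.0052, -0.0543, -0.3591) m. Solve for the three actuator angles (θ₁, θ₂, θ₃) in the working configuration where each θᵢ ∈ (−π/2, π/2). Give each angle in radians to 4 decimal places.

θ₁ = -0.0874, θ₂ = 0.0872, θ₃ = -0.3491

φ1=0.0° → target in arm frame (-0.0052, -0.0543)
  A=0.1252, B=-0.3591, C=(l²−L²−A²−y'²−z²)/(2L)=0.1561
  √(A²+B²)=0.3803;  θ1 = -1.2353+1.1479 ≈ -0.0874
arm 2 (φ=120.0°): x'=-0.0444, y'=0.0317
  A=0.1644, B=-0.3591, C=(l²−L²−A²−y'²−z²)/(2L)=0.1325
  √(A²+B²)=0.3950;  θ2 = -1.1414+1.2286 ≈ 0.0872
rotate P by −φ3: (0.0496, 0.0226, -0.3591)
  A cos θ + B sin θ = C:  0.0704·cos θ + -0.3591·sin θ = 0.1890
  θ3 = atan2(B,A) + arccos(C/0.3659) = -0.3491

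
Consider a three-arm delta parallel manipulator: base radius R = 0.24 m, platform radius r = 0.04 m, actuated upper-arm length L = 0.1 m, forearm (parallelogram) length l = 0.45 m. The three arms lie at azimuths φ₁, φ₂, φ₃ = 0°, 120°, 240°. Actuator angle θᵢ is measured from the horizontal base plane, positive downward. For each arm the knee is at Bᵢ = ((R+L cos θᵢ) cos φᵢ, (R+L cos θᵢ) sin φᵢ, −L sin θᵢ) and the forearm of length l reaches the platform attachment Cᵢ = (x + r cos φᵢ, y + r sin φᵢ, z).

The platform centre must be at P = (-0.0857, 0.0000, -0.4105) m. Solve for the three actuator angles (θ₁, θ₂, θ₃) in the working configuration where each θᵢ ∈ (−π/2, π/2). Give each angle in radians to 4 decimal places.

θ₁ = 1.2221, θ₂ = 0.4364, θ₃ = 0.4364

rotate P by −φ1: (-0.0857, 0.0000, -0.4105)
  e−x'=0.2857;  (l²−L²−(e−x')²−y'²−z²)/2L = -0.2882
  √(A²+B²)=0.5001;  θ1 = -0.9628+2.1849 ≈ 1.2221
φ2=120.0° → target in arm frame (0.0428, 0.0742)
  A cos θ + B sin θ = C:  0.1572·cos θ + -0.4105·sin θ = -0.0311
  √(A²+B²)=0.4396;  θ2 = -1.2052+1.6415 ≈ 0.4364
rotate P by −φ3: (0.0429, -0.0742, -0.4105)
  A=0.1571, B=-0.4105, C=(l²−L²−A²−y'²−z²)/(2L)=-0.0311
  γ=atan2(-0.4105,0.1571)=-1.2052;  ψ=arccos(-0.0707)=1.6415;  θ3=γ+ψ≈0.4364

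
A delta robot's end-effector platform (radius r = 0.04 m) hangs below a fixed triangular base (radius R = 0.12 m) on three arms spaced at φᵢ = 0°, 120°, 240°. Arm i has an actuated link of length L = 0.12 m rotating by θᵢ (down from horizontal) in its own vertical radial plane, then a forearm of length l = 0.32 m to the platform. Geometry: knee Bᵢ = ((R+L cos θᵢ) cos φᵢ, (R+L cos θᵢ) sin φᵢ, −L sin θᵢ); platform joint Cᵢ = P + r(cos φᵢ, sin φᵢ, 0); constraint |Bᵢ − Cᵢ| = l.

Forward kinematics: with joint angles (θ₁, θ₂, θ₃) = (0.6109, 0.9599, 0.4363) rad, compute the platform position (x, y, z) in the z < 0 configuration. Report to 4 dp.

φ1=0.0°: virtual centre (0.1783, 0.0000, -0.0688), radius l
O2 = (0.1488·cos120.0°, 0.1488·sin120.0°, -0.0983) = (-0.0744, 0.1289, -0.0983)
arm 3 at φ=240.0°: e+L cos θ3 = 0.1888;  O3 = (-0.0944, -0.1635, -0.0507)
|O₂|²−|O₁|² = -0.0047;  |O₃|²−|O₁|² = 0.0017
[-0.5054 0.2578 -0.0589]·P = -0.0047;  [-0.5454 -0.3269 0.0362]·P = 0.0017
Cramer: x(z) = 0.0036-0.0324z;  y(z) = -0.0112+0.1650z
sphere 1 gives Az²+Bz+C=0 with A=1.0283, B=0.1453, C=-0.0670;  B²−4AC=0.2968;  roots -0.3356, 0.1943;  negative root z = -0.3356
x = 0.0145, y = -0.0665

(0.0145, -0.0665, -0.3356)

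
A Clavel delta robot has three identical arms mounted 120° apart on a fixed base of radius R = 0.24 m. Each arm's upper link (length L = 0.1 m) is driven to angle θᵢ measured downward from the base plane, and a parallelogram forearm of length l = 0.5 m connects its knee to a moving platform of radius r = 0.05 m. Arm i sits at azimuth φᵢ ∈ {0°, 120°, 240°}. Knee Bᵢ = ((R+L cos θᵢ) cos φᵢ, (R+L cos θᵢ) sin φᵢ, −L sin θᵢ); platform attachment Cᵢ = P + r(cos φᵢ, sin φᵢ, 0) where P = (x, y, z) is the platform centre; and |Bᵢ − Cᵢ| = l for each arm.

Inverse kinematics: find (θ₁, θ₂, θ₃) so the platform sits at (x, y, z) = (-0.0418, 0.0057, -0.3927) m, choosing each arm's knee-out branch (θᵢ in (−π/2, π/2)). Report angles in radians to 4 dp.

θ₁ = 0.1745, θ₂ = -0.3492, θ₃ = -0.2622

arm 1 (φ=0.0°): x'=-0.0418, y'=0.0057
  A cos θ + B sin θ = C:  0.2318·cos θ + -0.3927·sin θ = 0.1601
  √(A²+B²)=0.4560;  θ1 = -1.0376+1.2120 ≈ 0.1745
arm 2 (φ=120.0°): x'=0.0258, y'=0.0333
  A=0.1642, B=-0.3927, C=(l²−L²−A²−y'²−z²)/(2L)=0.2886
  √(A²+B²)=0.4256;  θ2 = -1.1748+0.8256 ≈ -0.3492
arm 3 (φ=240.0°): x'=0.0160, y'=-0.0390
  A cos θ + B sin θ = C:  0.1740·cos θ + -0.3927·sin θ = 0.2699
  γ=atan2(-0.3927,0.1740)=-1.1536;  ψ=arccos(0.6283)=0.8915;  θ3=γ+ψ≈-0.2622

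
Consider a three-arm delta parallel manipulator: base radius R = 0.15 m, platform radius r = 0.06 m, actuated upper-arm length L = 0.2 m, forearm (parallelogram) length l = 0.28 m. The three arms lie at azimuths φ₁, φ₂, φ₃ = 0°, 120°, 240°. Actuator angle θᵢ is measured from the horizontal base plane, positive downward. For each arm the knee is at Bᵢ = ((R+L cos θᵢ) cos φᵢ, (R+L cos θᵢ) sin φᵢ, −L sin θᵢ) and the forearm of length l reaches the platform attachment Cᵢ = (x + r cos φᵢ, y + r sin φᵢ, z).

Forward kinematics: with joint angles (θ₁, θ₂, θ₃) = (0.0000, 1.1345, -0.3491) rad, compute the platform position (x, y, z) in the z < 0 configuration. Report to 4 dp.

arm 1 at φ=0.0°: ρ1 = 0.2900;  centre 1 = (0.2900, 0.0000, 0.0000)
φ2=120.0°: virtual centre (-0.0873, 0.1511, -0.1813), radius l
arm 3 at φ=240.0°: ρ3 = 0.2779;  centre 3 = (-0.1390, -0.2407, 0.0684)
subtract pairs → two planes through P
plane₁₂: -0.7545x+0.3023y+-0.3625z = -0.0208
det = 0.6226;  x = 0.0171+-0.2139z,  y = -0.0260+0.6654z
into |P−centre ₁|² = l²: 1.4885z² + 0.0821z + -0.0033 = 0;  Δ = 0.0262;  z = -0.0819 or 0.0268 → z<0 root = -0.0819
x = 0.0347, y = -0.0805

(0.0347, -0.0805, -0.0819)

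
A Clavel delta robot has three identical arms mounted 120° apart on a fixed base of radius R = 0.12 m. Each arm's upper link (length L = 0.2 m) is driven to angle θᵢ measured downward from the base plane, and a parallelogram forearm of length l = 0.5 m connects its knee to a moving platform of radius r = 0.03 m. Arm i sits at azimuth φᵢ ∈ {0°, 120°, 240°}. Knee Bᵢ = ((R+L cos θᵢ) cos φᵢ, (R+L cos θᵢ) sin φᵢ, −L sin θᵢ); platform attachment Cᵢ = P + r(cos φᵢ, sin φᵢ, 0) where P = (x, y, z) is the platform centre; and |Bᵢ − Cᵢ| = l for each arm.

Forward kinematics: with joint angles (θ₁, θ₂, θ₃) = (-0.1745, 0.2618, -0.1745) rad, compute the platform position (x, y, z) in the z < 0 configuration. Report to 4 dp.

φ1=0.0°: virtual centre (0.2870, 0.0000, 0.0347), radius l
O2 = (0.2832·cos120.0°, 0.2832·sin120.0°, -0.0518) = (-0.1416, 0.2452, -0.0518)
O3 = (0.2870·cos240.0°, 0.2870·sin240.0°, 0.0347) = (-0.1435, -0.2485, 0.0347)
subtract pairs → two planes through P
linear system: -0.8571x+0.4905y = -0.0007−-0.1730z; -0.8609x+-0.4970y = 0.0000−0.0000z
det = 0.8483;  x = 0.0004+-0.1014z,  y = -0.0007+0.1755z
into |P−O₁|² = l²: 1.0411z² + -0.0116z + -0.1667 = 0;  Δ = 0.6942;  z = -0.3946 or 0.4057 → z<0 root = -0.3946
x = 0.0404, y = -0.0700

(0.0404, -0.0700, -0.3946)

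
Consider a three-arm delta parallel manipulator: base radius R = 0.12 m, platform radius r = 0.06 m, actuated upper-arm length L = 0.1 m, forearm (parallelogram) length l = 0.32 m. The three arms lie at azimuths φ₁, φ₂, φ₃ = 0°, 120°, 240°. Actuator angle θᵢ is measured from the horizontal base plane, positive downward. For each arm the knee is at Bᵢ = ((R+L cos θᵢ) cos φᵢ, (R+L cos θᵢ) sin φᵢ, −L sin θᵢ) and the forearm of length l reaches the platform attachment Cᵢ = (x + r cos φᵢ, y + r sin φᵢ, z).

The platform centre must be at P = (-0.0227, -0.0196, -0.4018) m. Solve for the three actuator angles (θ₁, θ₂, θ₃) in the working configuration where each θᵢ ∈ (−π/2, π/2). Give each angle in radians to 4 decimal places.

rotate P by −φ1: (-0.0227, -0.0196, -0.4018)
  A=0.0827, B=-0.4018, C=(l²−L²−A²−y'²−z²)/(2L)=-0.3813
  θ1 = atan2(B,A) + arccos(C/0.4102) = 1.3963
arm 2 (φ=120.0°): x'=-0.0056, y'=0.0295
  A cos θ + B sin θ = C:  0.0656·cos θ + -0.4018·sin θ = -0.3711
  √(A²+B²)=0.4071;  θ2 = -1.4089+2.7177 ≈ 1.3088
arm 3 (φ=240.0°): x'=0.0283, y'=-0.0099
  A=0.0317, B=-0.4018, C=(l²−L²−A²−y'²−z²)/(2L)=-0.3507
  θ3 = atan2(B,A) + arccos(C/0.4030) = 1.1342

θ₁ = 1.3963, θ₂ = 1.3088, θ₃ = 1.1342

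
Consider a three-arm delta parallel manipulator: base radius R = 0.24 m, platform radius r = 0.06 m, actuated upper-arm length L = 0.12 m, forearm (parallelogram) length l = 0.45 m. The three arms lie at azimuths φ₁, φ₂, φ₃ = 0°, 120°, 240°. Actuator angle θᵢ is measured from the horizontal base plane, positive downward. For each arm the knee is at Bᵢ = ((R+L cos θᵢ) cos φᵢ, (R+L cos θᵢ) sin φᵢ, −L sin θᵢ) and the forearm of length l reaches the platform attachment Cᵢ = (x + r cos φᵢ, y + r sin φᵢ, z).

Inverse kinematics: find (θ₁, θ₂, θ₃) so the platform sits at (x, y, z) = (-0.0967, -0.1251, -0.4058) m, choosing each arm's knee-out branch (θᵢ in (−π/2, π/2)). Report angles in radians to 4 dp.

arm 1 (φ=0.0°): x'=-0.0967, y'=-0.1251
  e−x'=0.2767;  (l²−L²−(e−x')²−y'²−z²)/2L = -0.2866
  √(A²+B²)=0.4912;  θ1 = -0.9723+2.1939 ≈ 1.2215
arm 2 (φ=120.0°): x'=-0.0600, y'=0.1463
  e−x'=0.2400;  (l²−L²−(e−x')²−y'²−z²)/2L = -0.2315
  √(A²+B²)=0.4715;  θ2 = -1.0367+2.0842 ≈ 1.0475
rotate P by −φ3: (0.1567, -0.0212, -0.4058)
  A cos θ + B sin θ = C:  0.0233·cos θ + -0.4058·sin θ = 0.0935
  θ3 = atan2(B,A) + arccos(C/0.4065) = -0.1747

θ₁ = 1.2215, θ₂ = 1.0475, θ₃ = -0.1747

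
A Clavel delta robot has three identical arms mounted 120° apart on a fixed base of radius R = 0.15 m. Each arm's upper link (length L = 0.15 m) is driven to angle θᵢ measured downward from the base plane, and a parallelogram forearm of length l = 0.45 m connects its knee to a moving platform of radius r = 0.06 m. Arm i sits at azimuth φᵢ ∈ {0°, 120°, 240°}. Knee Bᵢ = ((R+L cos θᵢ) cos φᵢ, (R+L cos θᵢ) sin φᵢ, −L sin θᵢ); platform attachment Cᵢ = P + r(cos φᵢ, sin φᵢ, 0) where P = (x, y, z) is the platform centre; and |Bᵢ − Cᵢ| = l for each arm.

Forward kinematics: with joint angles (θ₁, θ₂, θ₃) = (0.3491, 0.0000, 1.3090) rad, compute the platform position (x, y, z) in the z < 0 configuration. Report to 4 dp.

(0.0735, 0.2282, -0.4058)

arm 1 at φ=0.0°: e+L cos θ1 = 0.2310;  O1 = (0.2310, 0.0000, -0.0513)
φ2=120.0°: virtual centre (-0.1200, 0.2078, 0.0000), radius l
φ3=240.0°: virtual centre (-0.0644, -0.1116, -0.1449), radius l
eliminate P² terms by subtracting sphere 1 from 2 and 3
[-0.7019 0.4157 0.1026]·P = 0.0016;  [-0.5907 -0.2231 -0.1872]·P = -0.0184
Cramer: x(z) = 0.0181-0.1365z;  y(z) = 0.0345-0.4774z
quadratic in z: (1.2465)z²+(0.1278)z+(-0.1534)=0, √Δ=0.8838 → z ∈ {-0.4058, 0.3032}; z = -0.4058 (taking z<0)
x = 0.0735, y = 0.2282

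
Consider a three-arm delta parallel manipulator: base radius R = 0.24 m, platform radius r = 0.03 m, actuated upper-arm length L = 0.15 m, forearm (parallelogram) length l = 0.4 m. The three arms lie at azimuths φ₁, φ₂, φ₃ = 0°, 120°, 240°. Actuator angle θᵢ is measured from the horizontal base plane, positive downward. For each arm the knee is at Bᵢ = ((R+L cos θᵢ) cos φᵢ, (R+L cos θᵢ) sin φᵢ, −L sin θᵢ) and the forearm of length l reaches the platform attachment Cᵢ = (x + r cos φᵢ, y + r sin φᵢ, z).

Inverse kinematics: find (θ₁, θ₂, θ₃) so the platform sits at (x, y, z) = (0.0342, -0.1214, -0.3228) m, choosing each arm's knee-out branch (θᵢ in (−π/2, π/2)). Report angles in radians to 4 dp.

θ₁ = 0.6109, θ₂ = 1.3961, θ₃ = 0.2619

φ1=0.0° → target in arm frame (0.0342, -0.1214)
  e−x'=0.1758;  (l²−L²−(e−x')²−y'²−z²)/2L = -0.0411
  γ=atan2(-0.3228,0.1758)=-1.0721;  ψ=arccos(-0.1119)=1.6830;  θ1=γ+ψ≈0.6109
arm 2 (φ=120.0°): x'=-0.1222, y'=0.0311
  A=0.3322, B=-0.3228, C=(l²−L²−A²−y'²−z²)/(2L)=-0.2602
  θ2 = atan2(B,A) + arccos(C/0.4632) = 1.3961
arm 3 (φ=240.0°): x'=0.0880, y'=0.0903
  e−x'=0.1220;  (l²−L²−(e−x')²−y'²−z²)/2L = 0.0342
  θ3 = atan2(B,A) + arccos(C/0.3451) = 0.2619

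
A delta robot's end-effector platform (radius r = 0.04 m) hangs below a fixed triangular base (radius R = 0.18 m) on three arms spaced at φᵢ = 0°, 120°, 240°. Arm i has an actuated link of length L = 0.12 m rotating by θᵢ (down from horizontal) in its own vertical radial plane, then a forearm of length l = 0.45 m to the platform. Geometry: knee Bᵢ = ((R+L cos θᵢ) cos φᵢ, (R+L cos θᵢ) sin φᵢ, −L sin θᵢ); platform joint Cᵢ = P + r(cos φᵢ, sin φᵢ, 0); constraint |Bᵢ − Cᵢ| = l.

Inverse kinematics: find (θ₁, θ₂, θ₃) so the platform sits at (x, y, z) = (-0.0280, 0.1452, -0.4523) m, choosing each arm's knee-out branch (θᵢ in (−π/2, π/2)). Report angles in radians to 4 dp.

θ₁ = 0.9598, θ₂ = 0.1747, θ₃ = 1.3092

rotate P by −φ1: (-0.0280, 0.1452, -0.4523)
  A=0.1680, B=-0.4523, C=(l²−L²−A²−y'²−z²)/(2L)=-0.2741
  θ1 = atan2(B,A) + arccos(C/0.4825) = 0.9598
φ2=120.0° → target in arm frame (0.1397, -0.0484)
  e−x'=0.0003;  (l²−L²−(e−x')²−y'²−z²)/2L = -0.0784
  θ2 = atan2(B,A) + arccos(C/0.4523) = 0.1747
rotate P by −φ3: (-0.1117, -0.0968, -0.4523)
  e−x'=0.2517;  (l²−L²−(e−x')²−y'²−z²)/2L = -0.3718
  θ3 = atan2(B,A) + arccos(C/0.5176) = 1.3092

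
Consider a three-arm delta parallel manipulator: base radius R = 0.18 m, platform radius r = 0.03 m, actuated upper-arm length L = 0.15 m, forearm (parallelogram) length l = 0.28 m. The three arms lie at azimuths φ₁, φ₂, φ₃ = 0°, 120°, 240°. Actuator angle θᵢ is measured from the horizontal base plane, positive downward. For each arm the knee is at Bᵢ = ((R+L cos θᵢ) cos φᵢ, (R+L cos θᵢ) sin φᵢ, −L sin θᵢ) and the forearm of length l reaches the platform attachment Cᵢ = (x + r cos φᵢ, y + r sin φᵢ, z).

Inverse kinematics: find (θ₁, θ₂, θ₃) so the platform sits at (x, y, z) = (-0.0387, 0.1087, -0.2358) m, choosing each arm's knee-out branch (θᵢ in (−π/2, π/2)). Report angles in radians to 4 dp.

arm 1 (φ=0.0°): x'=-0.0387, y'=0.1087
  e−x'=0.1887;  (l²−L²−(e−x')²−y'²−z²)/2L = -0.1571
  θ1 = atan2(B,A) + arccos(C/0.3020) = 1.2219
arm 2 (φ=120.0°): x'=0.1135, y'=-0.0208
  A cos θ + B sin θ = C:  0.0365·cos θ + -0.2358·sin θ = -0.0049
  γ=atan2(-0.2358,0.0365)=-1.4172;  ψ=arccos(-0.0205)=1.5913;  θ2=γ+ψ≈0.1741
rotate P by −φ3: (-0.0748, -0.0879, -0.2358)
  A cos θ + B sin θ = C:  0.2248·cos θ + -0.2358·sin θ = -0.1932
  √(A²+B²)=0.3258;  θ3 = -0.8093+2.2055 ≈ 1.3962

θ₁ = 1.2219, θ₂ = 0.1741, θ₃ = 1.3962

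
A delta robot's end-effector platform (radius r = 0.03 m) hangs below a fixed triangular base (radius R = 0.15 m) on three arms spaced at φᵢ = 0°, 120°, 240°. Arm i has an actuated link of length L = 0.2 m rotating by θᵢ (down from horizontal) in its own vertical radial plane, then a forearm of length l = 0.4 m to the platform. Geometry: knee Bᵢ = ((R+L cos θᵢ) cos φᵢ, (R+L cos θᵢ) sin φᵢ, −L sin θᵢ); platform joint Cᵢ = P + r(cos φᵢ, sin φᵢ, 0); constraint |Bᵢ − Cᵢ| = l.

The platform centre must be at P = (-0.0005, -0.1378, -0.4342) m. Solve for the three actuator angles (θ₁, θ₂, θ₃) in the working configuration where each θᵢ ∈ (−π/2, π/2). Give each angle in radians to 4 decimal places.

θ₁ = 0.8725, θ₂ = 1.2218, θ₃ = 0.4361

rotate P by −φ1: (-0.0005, -0.1378, -0.4342)
  e−x'=0.1205;  (l²−L²−(e−x')²−y'²−z²)/2L = -0.2551
  θ1 = atan2(B,A) + arccos(C/0.4506) = 0.8725
rotate P by −φ2: (-0.1191, 0.0693, -0.4342)
  A cos θ + B sin θ = C:  0.2391·cos θ + -0.4342·sin θ = -0.3262
  θ2 = atan2(B,A) + arccos(C/0.4957) = 1.2218
rotate P by −φ3: (0.1196, 0.0685, -0.4342)
  A cos θ + B sin θ = C:  0.0004·cos θ + -0.4342·sin θ = -0.1830
  √(A²+B²)=0.4342;  θ3 = -1.5698+2.0060 ≈ 0.4361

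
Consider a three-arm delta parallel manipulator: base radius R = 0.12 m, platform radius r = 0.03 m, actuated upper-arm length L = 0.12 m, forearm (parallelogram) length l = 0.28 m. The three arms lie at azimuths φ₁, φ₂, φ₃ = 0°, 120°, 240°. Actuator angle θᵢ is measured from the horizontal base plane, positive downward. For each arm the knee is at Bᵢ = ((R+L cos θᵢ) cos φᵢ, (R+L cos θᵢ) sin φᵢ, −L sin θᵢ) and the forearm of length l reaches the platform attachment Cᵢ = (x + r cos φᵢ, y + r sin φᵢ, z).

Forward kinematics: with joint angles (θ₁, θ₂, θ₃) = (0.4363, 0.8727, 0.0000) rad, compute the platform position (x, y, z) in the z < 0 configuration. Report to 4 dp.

(0.0043, -0.0786, -0.2362)

arm 1 at φ=0.0°: e+L cos θ1 = 0.1988;  O1 = (0.1988, 0.0000, -0.0507)
arm 2 at φ=120.0°: e+L cos θ2 = 0.1671;  O2 = (-0.0836, 0.1447, -0.0919)
arm 3 at φ=240.0°: e+L cos θ3 = 0.2100;  O3 = (-0.1050, -0.1819, 0.0000)
|O₂|²−|O₁|² = -0.0057;  |O₃|²−|O₁|² = 0.0020
linear system: -0.5646x+0.2895y = -0.0057−-0.0824z; -0.6075x+-0.3637y = 0.0020−0.1014z
Cramer: x(z) = 0.0039-0.0016z;  y(z) = -0.0121+0.2816z
sphere 1 gives Az²+Bz+C=0 with A=1.0793, B=0.0953, C=-0.0377;  B²−4AC=0.1719;  roots -0.2362, 0.1479;  negative root z = -0.2362
x = 0.0043, y = -0.0786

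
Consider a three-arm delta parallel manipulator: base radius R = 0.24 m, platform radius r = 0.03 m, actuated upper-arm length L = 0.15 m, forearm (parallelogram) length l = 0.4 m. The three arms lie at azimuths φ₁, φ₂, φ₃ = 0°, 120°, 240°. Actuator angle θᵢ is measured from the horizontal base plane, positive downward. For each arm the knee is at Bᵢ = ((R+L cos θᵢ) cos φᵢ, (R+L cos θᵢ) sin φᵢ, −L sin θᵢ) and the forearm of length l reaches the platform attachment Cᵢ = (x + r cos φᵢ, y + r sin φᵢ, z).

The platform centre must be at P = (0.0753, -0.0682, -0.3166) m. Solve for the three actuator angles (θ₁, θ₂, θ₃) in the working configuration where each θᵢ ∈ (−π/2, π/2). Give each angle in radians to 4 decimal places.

rotate P by −φ1: (0.0753, -0.0682, -0.3166)
  A=0.1347, B=-0.3166, C=(l²−L²−A²−y'²−z²)/(2L)=0.0482
  √(A²+B²)=0.3441;  θ1 = -1.1685+1.4302 ≈ 0.2616
rotate P by −φ2: (-0.0967, -0.0311, -0.3166)
  A cos θ + B sin θ = C:  0.3067·cos θ + -0.3166·sin θ = -0.1926
  θ2 = atan2(B,A) + arccos(C/0.4408) = 1.2217
rotate P by −φ3: (0.0214, 0.0993, -0.3166)
  A=0.1886, B=-0.3166, C=(l²−L²−A²−y'²−z²)/(2L)=-0.0272
  γ=atan2(-0.3166,0.1886)=-1.0336;  ψ=arccos(-0.0738)=1.6447;  θ3=γ+ψ≈0.6111

θ₁ = 0.2616, θ₂ = 1.2217, θ₃ = 0.6111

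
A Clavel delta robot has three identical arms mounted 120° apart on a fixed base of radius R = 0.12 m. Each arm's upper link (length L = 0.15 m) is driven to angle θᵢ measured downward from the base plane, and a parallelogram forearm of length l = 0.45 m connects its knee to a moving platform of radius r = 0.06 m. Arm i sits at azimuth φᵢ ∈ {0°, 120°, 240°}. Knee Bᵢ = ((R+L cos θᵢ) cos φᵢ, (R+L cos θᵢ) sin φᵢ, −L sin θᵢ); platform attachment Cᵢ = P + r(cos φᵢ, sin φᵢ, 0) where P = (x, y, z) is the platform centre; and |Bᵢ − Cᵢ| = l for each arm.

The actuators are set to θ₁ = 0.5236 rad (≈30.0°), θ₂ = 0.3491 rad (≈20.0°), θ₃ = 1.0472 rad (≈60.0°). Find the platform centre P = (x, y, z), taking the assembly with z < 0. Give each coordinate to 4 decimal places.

(0.0473, 0.1474, -0.4755)

O1 = (0.1899·cos0.0°, 0.1899·sin0.0°, -0.0750) = (0.1899, 0.0000, -0.0750)
φ2=120.0°: virtual centre (-0.1005, 0.1740, -0.0513), radius l
O3 = (0.1350·cos240.0°, 0.1350·sin240.0°, -0.1299) = (-0.0675, -0.1169, -0.1299)
subtract pairs → two planes through P
linear system: -0.5808x+0.3481y = 0.0013−0.0474z; -0.5148x+-0.2338y = -0.0066−-0.1098z
det = 0.3150;  x = 0.0063+-0.0862z,  y = 0.0143+-0.2799z
sphere 1 gives Az²+Bz+C=0 with A=1.0858, B=0.1736, C=-0.1630;  B²−4AC=0.7379;  roots -0.4755, 0.3156;  negative root z = -0.4755
x = 0.0473, y = 0.1474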